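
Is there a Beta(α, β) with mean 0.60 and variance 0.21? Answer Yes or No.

Yes

A Beta with mean μ has variance μ(1−μ)/(α+β+1) < μ(1−μ).
Here μ(1−μ) = 0.60×0.40 = 0.2400, and 0.21 < 0.2400.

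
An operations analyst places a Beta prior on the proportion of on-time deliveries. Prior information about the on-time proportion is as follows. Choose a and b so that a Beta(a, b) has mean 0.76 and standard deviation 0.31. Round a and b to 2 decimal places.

Variance = 0.31² = 0.0961. The moment-matching identity a+b = μ(1−μ)/Var − 1 gives
a+b = 0.1824/0.0961 − 1 = 0.8980, so a = μ·0.8980 = 0.68 and b = (1−μ)·0.8980 = 0.22.

a = 0.68, b = 0.22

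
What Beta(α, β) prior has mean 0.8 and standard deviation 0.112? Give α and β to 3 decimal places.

α = 9.404, β = 2.351

First σ² = 0.012544. Setting α = μn, β = (1−μ)n with n = α+β,
μ(1−μ)/(n+1) = 0.012544 ⇒ n+1 = 0.16/0.012544 = 12.7551 ⇒ n = 11.7551.
Hence α = 0.8×11.7551 = 9.404, β = 0.2×11.7551 = 2.351.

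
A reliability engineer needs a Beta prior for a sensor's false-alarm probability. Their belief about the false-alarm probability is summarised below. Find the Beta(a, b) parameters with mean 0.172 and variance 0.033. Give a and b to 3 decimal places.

a = 0.570, b = 2.745

By moment matching, a+b = μ(1−μ)/σ² − 1 = (0.172·0.828)/0.033 − 1 = 4.3156 − 1 = 3.3156.
Since a/(a+b) = μ, a = 0.172·3.3156 = 0.570 and b = 0.828·3.3156 = 2.745.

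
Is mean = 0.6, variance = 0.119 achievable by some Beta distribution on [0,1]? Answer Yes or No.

Yes

For any Beta, Var(X) < E[X]·(1−E[X]).
Here μ(1−μ) = 0.6×0.4 = 0.24, and 0.119 < 0.24.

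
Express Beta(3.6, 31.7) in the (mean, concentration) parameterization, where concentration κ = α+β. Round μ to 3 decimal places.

κ = α+β = 3.6+31.7 = 35.3; μ = α/κ = 3.6/35.3 = 0.102.

μ = 0.102, κ = 35.3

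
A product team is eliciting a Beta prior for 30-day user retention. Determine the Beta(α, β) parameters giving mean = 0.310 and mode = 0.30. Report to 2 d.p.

α = 12.40, β = 27.60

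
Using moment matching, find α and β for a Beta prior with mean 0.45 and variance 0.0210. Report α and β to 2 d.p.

By moment matching, α+β = μ(1−μ)/σ² − 1 = (0.45·0.55)/0.0210 − 1 = 11.7857 − 1 = 10.7857.
Since α/(α+β) = μ, α = 0.45·10.7857 = 4.85 and β = 0.55·10.7857 = 5.93.

α = 4.85, β = 5.93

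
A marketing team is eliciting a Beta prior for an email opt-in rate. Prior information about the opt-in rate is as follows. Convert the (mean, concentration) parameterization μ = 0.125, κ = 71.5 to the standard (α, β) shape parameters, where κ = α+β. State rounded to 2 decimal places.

α = μκ = 0.125×71.5 = 8.94 and β = (1−μ)κ = 0.875×71.5 = 62.56.

α = 8.94, β = 62.56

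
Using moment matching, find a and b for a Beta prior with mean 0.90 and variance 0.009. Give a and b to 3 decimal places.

Write ν = a+b; then a = μν and Var = μ(1−μ)/(ν+1).
ν = μ(1−μ)/Var − 1 = 0.0900/0.009 − 1 = 9.0000.
a = 0.90·9.0000 = 8.100, b = 0.10·9.0000 = 0.900.

a = 8.100, b = 0.900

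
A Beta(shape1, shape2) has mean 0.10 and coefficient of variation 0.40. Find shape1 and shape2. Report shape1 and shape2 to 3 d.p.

Var = (CV·μ)² = (0.40×0.10)² = 0.001600.
shape1+shape2 = μ(1−μ)/Var − 1 = 0.0900/0.001600 − 1 = 55.2500.
Thus shape1 = 0.10·55.2500 = 5.525 and shape2 = 0.90·55.2500 = 49.725.

shape1 = 5.525, shape2 = 49.725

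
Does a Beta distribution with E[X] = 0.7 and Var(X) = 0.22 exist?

For any Beta, Var(X) < E[X]·(1−E[X]).
Here μ(1−μ) = 0.7×0.3 = 0.21, and 0.22 ≥ 0.21.

No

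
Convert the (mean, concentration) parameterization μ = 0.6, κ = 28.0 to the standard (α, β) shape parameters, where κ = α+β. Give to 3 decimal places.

α = 16.800, β = 11.200

Split κ in proportion μ : (1−μ): α = 0.6·28.0 = 16.800, β = 28.0 − 16.800 = 11.200.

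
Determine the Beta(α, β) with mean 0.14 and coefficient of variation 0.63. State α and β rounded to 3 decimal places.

α = 2.027, β = 12.450

σ = CV·μ = 0.63×0.14 = 0.08820, so σ² = 0.007779.
s+1 = μ(1−μ)/σ² = 0.1204/0.007779 = 15.4771, so s = α+β = 14.4771.
α = μs = 2.027, β = (1−μ)s = 12.450.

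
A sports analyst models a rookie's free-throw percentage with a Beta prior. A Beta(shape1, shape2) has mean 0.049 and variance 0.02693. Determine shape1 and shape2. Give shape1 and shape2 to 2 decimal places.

Let s = shape1+shape2. The Beta variance is μ(1−μ)/(s+1).
So s+1 = μ(1−μ)/σ² = (0.049×0.951)/0.02693 = 0.046599/0.02693 = 1.7304, giving s = 0.7304.
Then shape1 = μs = 0.049×0.7304 = 0.04 and shape2 = (1−μ)s = 0.951×0.7304 = 0.69.

shape1 = 0.04, shape2 = 0.69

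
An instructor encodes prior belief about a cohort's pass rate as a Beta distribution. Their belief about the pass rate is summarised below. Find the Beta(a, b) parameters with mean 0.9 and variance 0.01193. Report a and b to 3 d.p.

Write ν = a+b; then a = μν and Var = μ(1−μ)/(ν+1).
ν = μ(1−μ)/Var − 1 = 0.09/0.01193 − 1 = 6.5440.
a = 0.9·6.5440 = 5.890, b = 0.1·6.5440 = 0.654.

a = 5.890, b = 0.654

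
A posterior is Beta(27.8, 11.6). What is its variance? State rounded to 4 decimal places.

0.0051

Var = αβ/[(α+β)²(α+β+1)] = (27.8×11.6)/(39.4²×40.4) = 322.48/62715.344 = 0.0051.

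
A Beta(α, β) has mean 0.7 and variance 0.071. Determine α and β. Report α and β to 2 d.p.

Write ν = α+β; then α = μν and Var = μ(1−μ)/(ν+1).
ν = μ(1−μ)/Var − 1 = 0.21/0.071 − 1 = 1.9577.
α = 0.7·1.9577 = 1.37, β = 0.3·1.9577 = 0.59.

α = 1.37, β = 0.59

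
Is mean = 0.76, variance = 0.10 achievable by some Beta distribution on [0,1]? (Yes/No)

A Beta with mean μ has variance μ(1−μ)/(α+β+1) < μ(1−μ).
Here μ(1−μ) = 0.76×0.24 = 0.1824, and 0.10 < 0.1824.

Yes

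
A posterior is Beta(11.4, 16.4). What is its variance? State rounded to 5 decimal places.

Var = αβ/[(α+β)²(α+β+1)] = (11.4×16.4)/(27.8²×28.8) = 186.96/22257.792 = 0.00840.

0.00840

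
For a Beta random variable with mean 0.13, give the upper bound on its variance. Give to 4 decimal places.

0.1131

Var = μ(1−μ)/(α+β+1), which approaches μ(1−μ) as α+β → 0.
So the supremum is μ(1−μ) = 0.13×0.87 = 0.1131.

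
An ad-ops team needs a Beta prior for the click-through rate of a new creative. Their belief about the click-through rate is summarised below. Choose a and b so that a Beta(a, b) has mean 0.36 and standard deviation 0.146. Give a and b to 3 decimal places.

a = 3.531, b = 6.278

σ² = 0.146² = 0.021316.
With s = a+b, Var = μ(1−μ)/(s+1), so s+1 = (0.36×0.64)/0.021316 = 10.8088 and s = 9.8088.
a = μs = 3.531, b = (1−μ)s = 6.278.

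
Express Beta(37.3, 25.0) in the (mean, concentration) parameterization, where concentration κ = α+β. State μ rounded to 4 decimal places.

κ = α+β = 37.3+25.0 = 62.3; μ = α/κ = 37.3/62.3 = 0.5987.

μ = 0.5987, κ = 62.3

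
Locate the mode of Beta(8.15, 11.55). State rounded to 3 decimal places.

With α,β > 1, mode = (α−1)/(α+β−2) = 7.15/17.70 = 0.404.

0.404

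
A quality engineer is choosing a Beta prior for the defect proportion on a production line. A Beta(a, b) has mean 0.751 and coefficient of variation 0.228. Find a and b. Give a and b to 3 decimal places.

a = 4.039, b = 1.339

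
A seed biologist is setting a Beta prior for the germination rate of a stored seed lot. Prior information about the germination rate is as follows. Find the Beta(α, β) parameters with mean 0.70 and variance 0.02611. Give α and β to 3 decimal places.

Let s = α+β. The Beta variance is μ(1−μ)/(s+1).
So s+1 = μ(1−μ)/σ² = (0.70×0.30)/0.02611 = 0.2100/0.02611 = 8.0429, giving s = 7.0429.
Then α = μs = 0.70×7.0429 = 4.930 and β = (1−μ)s = 0.30×7.0429 = 2.113.

α = 4.930, β = 2.113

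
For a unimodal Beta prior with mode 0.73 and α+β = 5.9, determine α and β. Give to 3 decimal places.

Mode = (α−1)/(κ−2) with κ = α+β, so α−1 = 0.73·3.9 = 2.847.
α = 3.847; β = κ − α = 2.053.

α = 3.847, β = 2.053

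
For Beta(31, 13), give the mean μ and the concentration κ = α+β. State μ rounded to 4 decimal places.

κ = α+β = 31+13 = 44; μ = α/κ = 31/44 = 0.7045.

μ = 0.7045, κ = 44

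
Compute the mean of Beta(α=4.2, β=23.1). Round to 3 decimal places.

The Beta mean is α/(α+β) = 4.2/(4.2+23.1) = 0.154.

0.154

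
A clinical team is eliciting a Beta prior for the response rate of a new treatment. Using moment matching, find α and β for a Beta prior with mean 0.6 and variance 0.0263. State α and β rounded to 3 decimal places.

Write ν = α+β; then α = μν and Var = μ(1−μ)/(ν+1).
ν = μ(1−μ)/Var − 1 = 0.24/0.0263 − 1 = 8.1255.
α = 0.6·8.1255 = 4.875, β = 0.4·8.1255 = 3.250.

α = 4.875, β = 3.250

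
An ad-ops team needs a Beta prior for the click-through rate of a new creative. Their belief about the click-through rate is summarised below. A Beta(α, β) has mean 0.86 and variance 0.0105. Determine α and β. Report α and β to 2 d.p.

Let s = α+β. The Beta variance is μ(1−μ)/(s+1).
So s+1 = μ(1−μ)/σ² = (0.86×0.14)/0.0105 = 0.1204/0.0105 = 11.4667, giving s = 10.4667.
Then α = μs = 0.86×10.4667 = 9.00 and β = (1−μ)s = 0.14×10.4667 = 1.47.

α = 9.00, β = 1.47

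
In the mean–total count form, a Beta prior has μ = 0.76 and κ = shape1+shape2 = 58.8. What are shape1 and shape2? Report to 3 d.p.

shape1 = μκ = 0.76×58.8 = 44.688 and shape2 = (1−μ)κ = 0.24×58.8 = 14.112.

shape1 = 44.688, shape2 = 14.112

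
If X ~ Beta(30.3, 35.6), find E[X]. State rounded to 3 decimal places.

0.460

The Beta mean is α/(α+β) = 30.3/(30.3+35.6) = 0.460.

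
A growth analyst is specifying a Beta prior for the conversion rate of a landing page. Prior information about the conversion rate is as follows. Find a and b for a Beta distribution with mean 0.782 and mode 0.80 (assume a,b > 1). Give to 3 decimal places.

Let s = a+b. Mean gives a = μs = 0.782s; mode gives (a−1)/(s−2) = 0.80.
Substituting: 0.782s − 1 = 0.80(s−2) = 0.80s − 1.60, so -0.018s = -0.60 and s = 33.3333.
Then a = 0.782×33.3333 = 26.067 and b = s−a = 7.267.

a = 26.067, b = 7.267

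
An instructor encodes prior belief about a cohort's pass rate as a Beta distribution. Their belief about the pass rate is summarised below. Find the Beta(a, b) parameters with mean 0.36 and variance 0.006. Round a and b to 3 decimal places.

a = 13.464, b = 23.936

Let s = a+b. The Beta variance is μ(1−μ)/(s+1).
So s+1 = μ(1−μ)/σ² = (0.36×0.64)/0.006 = 0.2304/0.006 = 38.4000, giving s = 37.4000.
Then a = μs = 0.36×37.4000 = 13.464 and b = (1−μ)s = 0.64×37.4000 = 23.936.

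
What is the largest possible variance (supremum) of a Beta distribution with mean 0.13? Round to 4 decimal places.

For fixed mean μ the Beta variance is μ(1−μ)/(α+β+1), increasing as α+β decreases.
Its least upper bound (not attained) is μ(1−μ) = 0.13·0.87 = 0.1131.

0.1131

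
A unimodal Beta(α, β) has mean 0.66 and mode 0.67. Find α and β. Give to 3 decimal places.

α = 22.440, β = 11.560

Let s = α+β. Mean gives α = μs = 0.66s; mode gives (α−1)/(s−2) = 0.67.
Substituting: 0.66s − 1 = 0.67(s−2) = 0.67s − 1.34, so -0.01s = -0.34 and s = 34.0000.
Then α = 0.66×34.0000 = 22.440 and β = s−α = 11.560.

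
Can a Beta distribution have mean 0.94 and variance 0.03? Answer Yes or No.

Yes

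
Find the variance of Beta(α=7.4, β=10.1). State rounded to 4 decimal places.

0.0132

μ = 7.4/17.5 = 0.422857; Var = μ(1−μ)/(α+β+1) = 0.2440490/18.5 = 0.0132.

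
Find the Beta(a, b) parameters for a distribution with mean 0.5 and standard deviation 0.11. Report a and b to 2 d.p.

a = 9.83, b = 9.83

Variance = 0.11² = 0.0121. The moment-matching identity a+b = μ(1−μ)/Var − 1 gives
a+b = 0.25/0.0121 − 1 = 19.6612, so a = μ·19.6612 = 9.83 and b = (1−μ)·19.6612 = 9.83.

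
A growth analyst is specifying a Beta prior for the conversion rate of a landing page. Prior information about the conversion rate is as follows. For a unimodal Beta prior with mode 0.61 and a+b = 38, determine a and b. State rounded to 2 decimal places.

a = 22.96, b = 15.04

For a,b>1 the mode is (a−1)/(a+b−2), so a = mode·(κ−2)+1 = 0.61×36+1 = 22.96.
And b = (1−mode)·(κ−2)+1 = 0.39×36+1 = 15.04.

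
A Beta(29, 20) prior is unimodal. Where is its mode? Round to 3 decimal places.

0.596

With α,β > 1, mode = (α−1)/(α+β−2) = 28/47 = 0.596.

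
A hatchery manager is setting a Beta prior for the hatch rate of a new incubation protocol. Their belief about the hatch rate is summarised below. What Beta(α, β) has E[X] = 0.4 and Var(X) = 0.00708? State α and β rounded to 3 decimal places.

Write ν = α+β; then α = μν and Var = μ(1−μ)/(ν+1).
ν = μ(1−μ)/Var − 1 = 0.24/0.00708 − 1 = 32.8983.
α = 0.4·32.8983 = 13.159, β = 0.6·32.8983 = 19.739.

α = 13.159, β = 19.739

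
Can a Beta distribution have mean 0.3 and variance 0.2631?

No

A Beta with mean μ has variance μ(1−μ)/(α+β+1) < μ(1−μ).
Here μ(1−μ) = 0.3×0.7 = 0.21, and 0.2631 ≥ 0.21.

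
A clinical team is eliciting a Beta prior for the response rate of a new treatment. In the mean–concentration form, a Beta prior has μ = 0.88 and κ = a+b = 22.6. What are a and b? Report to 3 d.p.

a = 19.888, b = 2.712

Split κ in proportion μ : (1−μ): a = 0.88·22.6 = 19.888, b = 22.6 − 19.888 = 2.712.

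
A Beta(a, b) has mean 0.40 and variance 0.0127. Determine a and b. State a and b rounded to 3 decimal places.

By moment matching, a+b = μ(1−μ)/σ² − 1 = (0.40·0.60)/0.0127 − 1 = 18.8976 − 1 = 17.8976.
Since a/(a+b) = μ, a = 0.40·17.8976 = 7.159 and b = 0.60·17.8976 = 10.739.

a = 7.159, b = 10.739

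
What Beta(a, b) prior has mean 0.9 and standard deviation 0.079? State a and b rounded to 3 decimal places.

a = 12.079, b = 1.342

First σ² = 0.006241. Setting a = μn, b = (1−μ)n with n = a+b,
μ(1−μ)/(n+1) = 0.006241 ⇒ n+1 = 0.09/0.006241 = 14.4208 ⇒ n = 13.4208.
Hence a = 0.9×13.4208 = 12.079, b = 0.1×13.4208 = 1.342.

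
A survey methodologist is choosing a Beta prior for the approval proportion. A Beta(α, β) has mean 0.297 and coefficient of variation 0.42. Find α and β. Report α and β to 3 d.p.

α = 3.688, β = 8.730

σ = CV·μ = 0.42×0.297 = 0.12474, so σ² = 0.015560.
s+1 = μ(1−μ)/σ² = 0.208791/0.015560 = 13.4184, so s = α+β = 12.4184.
α = μs = 3.688, β = (1−μ)s = 8.730.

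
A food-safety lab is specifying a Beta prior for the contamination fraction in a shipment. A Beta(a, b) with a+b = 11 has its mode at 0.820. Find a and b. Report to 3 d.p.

a = 8.380, b = 2.620

For a,b>1 the mode is (a−1)/(a+b−2), so a = mode·(κ−2)+1 = 0.820×9+1 = 8.380.
And b = (1−mode)·(κ−2)+1 = 0.180×9+1 = 2.620.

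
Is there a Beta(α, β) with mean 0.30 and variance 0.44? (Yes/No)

For any Beta, Var(X) < E[X]·(1−E[X]).
Here μ(1−μ) = 0.30×0.70 = 0.2100, and 0.44 ≥ 0.2100.

No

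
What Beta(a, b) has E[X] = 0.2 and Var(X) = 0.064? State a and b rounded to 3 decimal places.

By moment matching, a+b = μ(1−μ)/σ² − 1 = (0.2·0.8)/0.064 − 1 = 2.5000 − 1 = 1.5000.
Since a/(a+b) = μ, a = 0.2·1.5000 = 0.300 and b = 0.8·1.5000 = 1.200.

a = 0.300, b = 1.200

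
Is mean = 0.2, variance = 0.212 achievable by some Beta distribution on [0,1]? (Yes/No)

No

A Beta with mean μ has variance μ(1−μ)/(α+β+1) < μ(1−μ).
Here μ(1−μ) = 0.2×0.8 = 0.16, and 0.212 ≥ 0.16.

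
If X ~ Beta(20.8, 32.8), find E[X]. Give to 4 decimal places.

E[X] = α/(α+β) = 20.8/53.6 = 0.3881.

0.3881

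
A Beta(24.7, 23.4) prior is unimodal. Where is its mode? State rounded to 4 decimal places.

0.5141

The density x^(α−1)(1−x)^(β−1) is maximised at (α−1)/(α+β−2) = 23.7/46.1 = 0.5141.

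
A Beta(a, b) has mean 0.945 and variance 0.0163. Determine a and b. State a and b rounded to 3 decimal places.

By moment matching, a+b = μ(1−μ)/σ² − 1 = (0.945·0.055)/0.0163 − 1 = 3.1887 − 1 = 2.1887.
Since a/(a+b) = μ, a = 0.945·2.1887 = 2.068 and b = 0.055·2.1887 = 0.120.

a = 2.068, b = 0.120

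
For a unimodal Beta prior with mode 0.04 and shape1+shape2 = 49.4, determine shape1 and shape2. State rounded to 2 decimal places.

Mode = (shape1−1)/(κ−2) with κ = shape1+shape2, so shape1−1 = 0.04·47.4 = 1.90.
shape1 = 2.90; shape2 = κ − shape1 = 46.50.

shape1 = 2.90, shape2 = 46.50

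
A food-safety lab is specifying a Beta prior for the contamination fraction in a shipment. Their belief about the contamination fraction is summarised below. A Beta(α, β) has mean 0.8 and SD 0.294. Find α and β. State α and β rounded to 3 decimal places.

α = 0.681, β = 0.170

σ² = 0.294² = 0.086436.
With s = α+β, Var = μ(1−μ)/(s+1), so s+1 = (0.8×0.2)/0.086436 = 1.8511 and s = 0.8511.
α = μs = 0.681, β = (1−μ)s = 0.170.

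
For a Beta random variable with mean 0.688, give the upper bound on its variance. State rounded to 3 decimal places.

0.215

For fixed mean μ the Beta variance is μ(1−μ)/(α+β+1), increasing as α+β decreases.
Its least upper bound (not attained) is μ(1−μ) = 0.688·0.312 = 0.215.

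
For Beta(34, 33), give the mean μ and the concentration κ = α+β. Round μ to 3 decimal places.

μ = 0.507, κ = 67

κ = α+β = 34+33 = 67; μ = α/κ = 34/67 = 0.507.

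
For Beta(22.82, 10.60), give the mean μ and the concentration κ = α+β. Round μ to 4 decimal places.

κ = α+β = 22.82+10.60 = 33.42; μ = α/κ = 22.82/33.42 = 0.6828.

μ = 0.6828, κ = 33.42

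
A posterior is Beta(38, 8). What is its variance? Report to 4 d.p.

0.0031

Var = αβ/[(α+β)²(α+β+1)] = (38×8)/(46²×47) = 304/99452 = 0.0031.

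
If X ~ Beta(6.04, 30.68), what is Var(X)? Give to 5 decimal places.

μ = 6.04/36.72 = 0.164488; Var = μ(1−μ)/(α+β+1) = 0.1374317/37.72 = 0.00364.

0.00364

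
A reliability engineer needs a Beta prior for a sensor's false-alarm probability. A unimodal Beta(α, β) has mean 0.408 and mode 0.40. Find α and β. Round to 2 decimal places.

α = 10.20, β = 14.80

With s = α+β: μ = α/s and mode = (α−1)/(s−2). Eliminating α = μs,
μs − 1 = m(s−2) ⇒ s(μ−m) = 1−2m ⇒ s = 0.20/0.008 = 25.0000.
So α = μs = 10.20, β = (1−μ)s = 14.80.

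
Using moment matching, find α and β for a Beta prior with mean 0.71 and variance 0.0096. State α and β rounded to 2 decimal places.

Write ν = α+β; then α = μν and Var = μ(1−μ)/(ν+1).
ν = μ(1−μ)/Var − 1 = 0.2059/0.0096 − 1 = 20.4479.
α = 0.71·20.4479 = 14.52, β = 0.29·20.4479 = 5.93.

α = 14.52, β = 5.93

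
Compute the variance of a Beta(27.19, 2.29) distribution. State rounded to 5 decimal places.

0.00235

α+β = 29.48 and αβ = 62.2651, so Var = αβ/[(α+β)²(α+β+1)] = 62.2651/26489.265792 = 0.00235.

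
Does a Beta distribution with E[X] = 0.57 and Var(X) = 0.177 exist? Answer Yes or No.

Yes

For any Beta, Var(X) < E[X]·(1−E[X]).
Here μ(1−μ) = 0.57×0.43 = 0.2451, and 0.177 < 0.2451.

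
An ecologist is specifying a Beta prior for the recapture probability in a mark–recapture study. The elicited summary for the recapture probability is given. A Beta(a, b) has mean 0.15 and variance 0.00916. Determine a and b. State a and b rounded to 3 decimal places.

Let s = a+b. The Beta variance is μ(1−μ)/(s+1).
So s+1 = μ(1−μ)/σ² = (0.15×0.85)/0.00916 = 0.1275/0.00916 = 13.9192, giving s = 12.9192.
Then a = μs = 0.15×12.9192 = 1.938 and b = (1−μ)s = 0.85×12.9192 = 10.981.

a = 1.938, b = 10.981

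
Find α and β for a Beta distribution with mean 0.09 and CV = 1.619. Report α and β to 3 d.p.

α = 0.257, β = 2.600

Var = (CV·μ)² = (1.619×0.09)² = 0.021231.
α+β = μ(1−μ)/Var − 1 = 0.0819/0.021231 − 1 = 2.8575.
Thus α = 0.09·2.8575 = 0.257 and β = 0.91·2.8575 = 2.600.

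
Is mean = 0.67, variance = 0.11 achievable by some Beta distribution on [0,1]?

Yes

For any Beta, Var(X) < E[X]·(1−E[X]).
Here μ(1−μ) = 0.67×0.33 = 0.2211, and 0.11 < 0.2211.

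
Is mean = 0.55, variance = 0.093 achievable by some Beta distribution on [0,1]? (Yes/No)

Yes

The Beta variance bound is σ² < μ(1−μ).
Here μ(1−μ) = 0.55×0.45 = 0.2475, and 0.093 < 0.2475.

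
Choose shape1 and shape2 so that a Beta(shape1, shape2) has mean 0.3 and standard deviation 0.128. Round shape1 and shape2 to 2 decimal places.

σ² = 0.128² = 0.016384.
With s = shape1+shape2, Var = μ(1−μ)/(s+1), so s+1 = (0.3×0.7)/0.016384 = 12.8174 and s = 11.8174.
shape1 = μs = 3.55, shape2 = (1−μ)s = 8.27.

shape1 = 3.55, shape2 = 8.27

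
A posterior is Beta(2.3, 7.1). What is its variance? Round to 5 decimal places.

μ = 2.3/9.4 = 0.244681; Var = μ(1−μ)/(α+β+1) = 0.1848121/10.4 = 0.01777.

0.01777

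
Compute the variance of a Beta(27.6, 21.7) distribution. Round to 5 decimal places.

0.00490

α+β = 49.3 and αβ = 598.92, so Var = αβ/[(α+β)²(α+β+1)] = 598.92/122253.647 = 0.00490.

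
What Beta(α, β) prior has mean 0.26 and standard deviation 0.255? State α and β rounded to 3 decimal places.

Variance = 0.255² = 0.065025. The moment-matching identity α+β = μ(1−μ)/Var − 1 gives
α+β = 0.1924/0.065025 − 1 = 1.9589, so α = μ·1.9589 = 0.509 and β = (1−μ)·1.9589 = 1.450.

α = 0.509, β = 1.450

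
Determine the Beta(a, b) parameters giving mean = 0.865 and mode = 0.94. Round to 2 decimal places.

a = 10.15, b = 1.58

With s = a+b: μ = a/s and mode = (a−1)/(s−2). Eliminating a = μs,
μs − 1 = m(s−2) ⇒ s(μ−m) = 1−2m ⇒ s = -0.88/-0.075 = 11.7333.
So a = μs = 10.15, b = (1−μ)s = 1.58.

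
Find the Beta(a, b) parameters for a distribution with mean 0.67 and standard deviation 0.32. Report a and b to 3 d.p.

a = 0.777, b = 0.383

σ² = 0.32² = 0.1024.
With s = a+b, Var = μ(1−μ)/(s+1), so s+1 = (0.67×0.33)/0.1024 = 2.1592 and s = 1.1592.
a = μs = 0.777, b = (1−μ)s = 0.383.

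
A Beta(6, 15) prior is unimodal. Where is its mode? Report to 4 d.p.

0.2632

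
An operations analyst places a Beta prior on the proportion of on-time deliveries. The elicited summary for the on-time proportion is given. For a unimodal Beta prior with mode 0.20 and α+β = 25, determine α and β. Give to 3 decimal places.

Mode = (α−1)/(κ−2) with κ = α+β, so α−1 = 0.20·23 = 4.600.
α = 5.600; β = κ − α = 19.400.

α = 5.600, β = 19.400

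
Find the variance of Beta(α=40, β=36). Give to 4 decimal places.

0.0032

μ = 40/76 = 0.526316; Var = μ(1−μ)/(α+β+1) = 0.2493075/77 = 0.0032.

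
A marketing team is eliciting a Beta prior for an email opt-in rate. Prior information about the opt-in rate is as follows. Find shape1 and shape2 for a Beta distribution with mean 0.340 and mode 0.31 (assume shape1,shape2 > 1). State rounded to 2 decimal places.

Let s = shape1+shape2. Mean gives shape1 = μs = 0.340s; mode gives (shape1−1)/(s−2) = 0.31.
Substituting: 0.340s − 1 = 0.31(s−2) = 0.31s − 0.62, so 0.030s = 0.38 and s = 12.6667.
Then shape1 = 0.340×12.6667 = 4.31 and shape2 = s−shape1 = 8.36.

shape1 = 4.31, shape2 = 8.36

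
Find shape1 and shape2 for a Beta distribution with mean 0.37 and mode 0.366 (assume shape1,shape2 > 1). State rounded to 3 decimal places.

shape1 = 24.790, shape2 = 42.210

With s = shape1+shape2: μ = shape1/s and mode = (shape1−1)/(s−2). Eliminating shape1 = μs,
μs − 1 = m(s−2) ⇒ s(μ−m) = 1−2m ⇒ s = 0.268/0.004 = 67.0000.
So shape1 = μs = 24.790, shape2 = (1−μ)s = 42.210.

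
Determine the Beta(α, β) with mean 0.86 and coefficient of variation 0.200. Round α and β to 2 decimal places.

σ = CV·μ = 0.200×0.86 = 0.17200, so σ² = 0.029584.
s+1 = μ(1−μ)/σ² = 0.1204/0.029584 = 4.0698, so s = α+β = 3.0698.
α = μs = 2.64, β = (1−μ)s = 0.43.

α = 2.64, β = 0.43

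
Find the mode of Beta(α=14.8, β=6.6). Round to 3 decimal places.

0.711

With α,β > 1, mode = (α−1)/(α+β−2) = 13.8/19.4 = 0.711.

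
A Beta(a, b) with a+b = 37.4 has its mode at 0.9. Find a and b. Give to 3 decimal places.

Mode = (a−1)/(κ−2) with κ = a+b, so a−1 = 0.9·35.4 = 31.860.
a = 32.860; b = κ − a = 4.540.

a = 32.860, b = 4.540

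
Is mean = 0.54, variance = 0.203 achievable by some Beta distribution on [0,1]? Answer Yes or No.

Yes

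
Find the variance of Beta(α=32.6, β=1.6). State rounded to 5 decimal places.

0.00127

Var = αβ/[(α+β)²(α+β+1)] = (32.6×1.6)/(34.2²×35.2) = 52.16/41171.328 = 0.00127.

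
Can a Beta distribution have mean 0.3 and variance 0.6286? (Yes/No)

A Beta with mean μ has variance μ(1−μ)/(α+β+1) < μ(1−μ).
Here μ(1−μ) = 0.3×0.7 = 0.21, and 0.6286 ≥ 0.21.

No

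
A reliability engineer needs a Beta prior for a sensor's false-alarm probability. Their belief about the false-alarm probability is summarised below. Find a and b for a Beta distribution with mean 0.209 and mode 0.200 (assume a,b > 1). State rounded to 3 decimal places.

a = 13.933, b = 52.733

Let s = a+b. Mean gives a = μs = 0.209s; mode gives (a−1)/(s−2) = 0.200.
Substituting: 0.209s − 1 = 0.200(s−2) = 0.200s − 0.400, so 0.009s = 0.600 and s = 66.6667.
Then a = 0.209×66.6667 = 13.933 and b = s−a = 52.733.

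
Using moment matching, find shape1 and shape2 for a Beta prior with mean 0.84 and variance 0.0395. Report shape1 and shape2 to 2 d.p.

shape1 = 2.02, shape2 = 0.38

Write ν = shape1+shape2; then shape1 = μν and Var = μ(1−μ)/(ν+1).
ν = μ(1−μ)/Var − 1 = 0.1344/0.0395 − 1 = 2.4025.
shape1 = 0.84·2.4025 = 2.02, shape2 = 0.16·2.4025 = 0.38.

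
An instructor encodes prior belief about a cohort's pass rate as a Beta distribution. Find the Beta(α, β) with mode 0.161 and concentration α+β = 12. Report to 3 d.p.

α = 2.610, β = 9.390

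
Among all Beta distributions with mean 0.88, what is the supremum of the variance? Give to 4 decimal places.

Var = μ(1−μ)/(α+β+1), which approaches μ(1−μ) as α+β → 0.
So the supremum is μ(1−μ) = 0.88×0.12 = 0.1056.

0.1056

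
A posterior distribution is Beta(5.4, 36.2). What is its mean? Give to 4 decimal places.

E[X] = α/(α+β) = 5.4/41.6 = 0.1298.

0.1298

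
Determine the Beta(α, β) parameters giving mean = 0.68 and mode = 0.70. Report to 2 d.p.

With s = α+β: μ = α/s and mode = (α−1)/(s−2). Eliminating α = μs,
μs − 1 = m(s−2) ⇒ s(μ−m) = 1−2m ⇒ s = -0.40/-0.02 = 20.0000.
So α = μs = 13.60, β = (1−μ)s = 6.40.

α = 13.60, β = 6.40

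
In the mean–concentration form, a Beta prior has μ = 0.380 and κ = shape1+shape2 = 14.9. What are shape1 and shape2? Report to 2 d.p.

shape1 = 5.66, shape2 = 9.24

shape1 = μκ = 0.380×14.9 = 5.66 and shape2 = (1−μ)κ = 0.620×14.9 = 9.24.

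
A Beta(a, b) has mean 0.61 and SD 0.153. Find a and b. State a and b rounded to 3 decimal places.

a = 5.589, b = 3.573

First σ² = 0.023409. Setting a = μn, b = (1−μ)n with n = a+b,
μ(1−μ)/(n+1) = 0.023409 ⇒ n+1 = 0.2379/0.023409 = 10.1628 ⇒ n = 9.1628.
Hence a = 0.61×9.1628 = 5.589, b = 0.39×9.1628 = 3.573.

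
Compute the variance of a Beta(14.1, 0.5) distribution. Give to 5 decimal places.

0.00212

α+β = 14.6 and αβ = 7.05, so Var = αβ/[(α+β)²(α+β+1)] = 7.05/3325.296 = 0.00212.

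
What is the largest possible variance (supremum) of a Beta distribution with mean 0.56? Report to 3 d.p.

For fixed mean μ the Beta variance is μ(1−μ)/(α+β+1), increasing as α+β decreases.
Its least upper bound (not attained) is μ(1−μ) = 0.56·0.44 = 0.246.

0.246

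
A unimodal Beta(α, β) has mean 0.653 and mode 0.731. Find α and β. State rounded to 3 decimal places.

Let s = α+β. Mean gives α = μs = 0.653s; mode gives (α−1)/(s−2) = 0.731.
Substituting: 0.653s − 1 = 0.731(s−2) = 0.731s − 1.462, so -0.078s = -0.462 and s = 5.9231.
Then α = 0.653×5.9231 = 3.868 and β = s−α = 2.055.

α = 3.868, β = 2.055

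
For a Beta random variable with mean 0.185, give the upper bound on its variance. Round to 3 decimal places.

For fixed mean μ the Beta variance is μ(1−μ)/(α+β+1), increasing as α+β decreases.
Its least upper bound (not attained) is μ(1−μ) = 0.185·0.815 = 0.151.

0.151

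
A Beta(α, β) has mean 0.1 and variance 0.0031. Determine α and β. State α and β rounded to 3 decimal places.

Write ν = α+β; then α = μν and Var = μ(1−μ)/(ν+1).
ν = μ(1−μ)/Var − 1 = 0.09/0.0031 − 1 = 28.0323.
α = 0.1·28.0323 = 2.803, β = 0.9·28.0323 = 25.229.

α = 2.803, β = 25.229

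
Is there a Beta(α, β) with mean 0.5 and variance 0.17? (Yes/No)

For any Beta, Var(X) < E[X]·(1−E[X]).
Here μ(1−μ) = 0.5×0.5 = 0.25, and 0.17 < 0.25.

Yes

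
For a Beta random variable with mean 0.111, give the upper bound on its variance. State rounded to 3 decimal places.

0.099

Var = μ(1−μ)/(α+β+1), which approaches μ(1−μ) as α+β → 0.
So the supremum is μ(1−μ) = 0.111×0.889 = 0.099.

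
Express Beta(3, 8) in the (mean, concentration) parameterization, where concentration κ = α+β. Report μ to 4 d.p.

μ = 0.2727, κ = 11

κ = α+β = 3+8 = 11; μ = α/κ = 3/11 = 0.2727.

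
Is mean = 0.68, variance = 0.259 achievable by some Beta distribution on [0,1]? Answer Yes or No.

For any Beta, Var(X) < E[X]·(1−E[X]).
Here μ(1−μ) = 0.68×0.32 = 0.2176, and 0.259 ≥ 0.2176.

No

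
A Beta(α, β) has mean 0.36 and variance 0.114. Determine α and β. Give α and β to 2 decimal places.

Let s = α+β. The Beta variance is μ(1−μ)/(s+1).
So s+1 = μ(1−μ)/σ² = (0.36×0.64)/0.114 = 0.2304/0.114 = 2.0211, giving s = 1.0211.
Then α = μs = 0.36×1.0211 = 0.37 and β = (1−μ)s = 0.64×1.0211 = 0.65.

α = 0.37, β = 0.65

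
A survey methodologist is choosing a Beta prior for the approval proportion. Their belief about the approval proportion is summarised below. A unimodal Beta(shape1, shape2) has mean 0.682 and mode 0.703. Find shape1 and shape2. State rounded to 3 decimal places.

shape1 = 13.185, shape2 = 6.148

With s = shape1+shape2: μ = shape1/s and mode = (shape1−1)/(s−2). Eliminating shape1 = μs,
μs − 1 = m(s−2) ⇒ s(μ−m) = 1−2m ⇒ s = -0.406/-0.021 = 19.3333.
So shape1 = μs = 13.185, shape2 = (1−μ)s = 6.148.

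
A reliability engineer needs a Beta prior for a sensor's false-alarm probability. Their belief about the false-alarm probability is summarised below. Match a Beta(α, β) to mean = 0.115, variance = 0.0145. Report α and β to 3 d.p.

α = 0.692, β = 5.327

Let s = α+β. The Beta variance is μ(1−μ)/(s+1).
So s+1 = μ(1−μ)/σ² = (0.115×0.885)/0.0145 = 0.101775/0.0145 = 7.0190, giving s = 6.0190.
Then α = μs = 0.115×6.0190 = 0.692 and β = (1−μ)s = 0.885×6.0190 = 5.327.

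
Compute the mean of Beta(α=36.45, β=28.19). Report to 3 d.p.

0.564

E[X] = α/(α+β) = 36.45/64.64 = 0.564.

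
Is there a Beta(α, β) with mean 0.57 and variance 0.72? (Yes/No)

No

A Beta with mean μ has variance μ(1−μ)/(α+β+1) < μ(1−μ).
Here μ(1−μ) = 0.57×0.43 = 0.2451, and 0.72 ≥ 0.2451.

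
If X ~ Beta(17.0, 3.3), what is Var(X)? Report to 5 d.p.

0.00639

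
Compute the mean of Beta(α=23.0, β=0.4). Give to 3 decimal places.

0.983

E[X] = α/(α+β) = 23.0/23.4 = 0.983.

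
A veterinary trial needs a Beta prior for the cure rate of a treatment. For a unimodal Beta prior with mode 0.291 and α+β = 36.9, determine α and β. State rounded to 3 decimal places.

For α,β>1 the mode is (α−1)/(α+β−2), so α = mode·(κ−2)+1 = 0.291×34.9+1 = 11.156.
And β = (1−mode)·(κ−2)+1 = 0.709×34.9+1 = 25.744.

α = 11.156, β = 25.744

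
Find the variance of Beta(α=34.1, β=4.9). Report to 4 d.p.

α+β = 39.0 and αβ = 167.09, so Var = αβ/[(α+β)²(α+β+1)] = 167.09/60840.000 = 0.0027.

0.0027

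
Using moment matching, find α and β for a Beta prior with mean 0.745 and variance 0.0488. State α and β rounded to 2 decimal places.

α = 2.16, β = 0.74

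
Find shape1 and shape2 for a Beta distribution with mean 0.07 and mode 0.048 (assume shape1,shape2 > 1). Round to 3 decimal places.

Let s = shape1+shape2. Mean gives shape1 = μs = 0.07s; mode gives (shape1−1)/(s−2) = 0.048.
Substituting: 0.07s − 1 = 0.048(s−2) = 0.048s − 0.096, so 0.022s = 0.904 and s = 41.0909.
Then shape1 = 0.07×41.0909 = 2.876 and shape2 = s−shape1 = 38.215.

shape1 = 2.876, shape2 = 38.215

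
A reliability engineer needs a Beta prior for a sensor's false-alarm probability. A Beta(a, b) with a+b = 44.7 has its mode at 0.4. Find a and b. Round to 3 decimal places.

Mode = (a−1)/(κ−2) with κ = a+b, so a−1 = 0.4·42.7 = 17.080.
a = 18.080; b = κ − a = 26.620.

a = 18.080, b = 26.620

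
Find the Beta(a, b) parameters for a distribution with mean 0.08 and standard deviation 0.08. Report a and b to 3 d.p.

a = 0.840, b = 9.660

σ² = 0.08² = 0.0064.
With s = a+b, Var = μ(1−μ)/(s+1), so s+1 = (0.08×0.92)/0.0064 = 11.5000 and s = 10.5000.
a = μs = 0.840, b = (1−μ)s = 9.660.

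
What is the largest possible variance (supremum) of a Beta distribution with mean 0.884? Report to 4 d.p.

0.1025

For fixed mean μ the Beta variance is μ(1−μ)/(α+β+1), increasing as α+β decreases.
Its least upper bound (not attained) is μ(1−μ) = 0.884·0.116 = 0.1025.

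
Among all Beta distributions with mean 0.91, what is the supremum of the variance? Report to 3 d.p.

For fixed mean μ the Beta variance is μ(1−μ)/(α+β+1), increasing as α+β decreases.
Its least upper bound (not attained) is μ(1−μ) = 0.91·0.09 = 0.082.

0.082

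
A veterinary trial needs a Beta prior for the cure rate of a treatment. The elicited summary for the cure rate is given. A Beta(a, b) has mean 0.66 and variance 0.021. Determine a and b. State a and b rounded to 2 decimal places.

By moment matching, a+b = μ(1−μ)/σ² − 1 = (0.66·0.34)/0.021 − 1 = 10.6857 − 1 = 9.6857.
Since a/(a+b) = μ, a = 0.66·9.6857 = 6.39 and b = 0.34·9.6857 = 3.29.

a = 6.39, b = 3.29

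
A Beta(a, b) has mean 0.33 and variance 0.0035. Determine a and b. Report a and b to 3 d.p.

a = 20.517, b = 41.655

By moment matching, a+b = μ(1−μ)/σ² − 1 = (0.33·0.67)/0.0035 − 1 = 63.1714 − 1 = 62.1714.
Since a/(a+b) = μ, a = 0.33·62.1714 = 20.517 and b = 0.67·62.1714 = 41.655.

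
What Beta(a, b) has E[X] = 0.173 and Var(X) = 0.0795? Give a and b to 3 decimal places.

a = 0.138, b = 0.661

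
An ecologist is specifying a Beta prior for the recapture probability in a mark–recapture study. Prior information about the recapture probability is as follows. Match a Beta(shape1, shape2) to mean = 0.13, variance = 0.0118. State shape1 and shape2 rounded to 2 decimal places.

Let s = shape1+shape2. The Beta variance is μ(1−μ)/(s+1).
So s+1 = μ(1−μ)/σ² = (0.13×0.87)/0.0118 = 0.1131/0.0118 = 9.5847, giving s = 8.5847.
Then shape1 = μs = 0.13×8.5847 = 1.12 and shape2 = (1−μ)s = 0.87×8.5847 = 7.47.

shape1 = 1.12, shape2 = 7.47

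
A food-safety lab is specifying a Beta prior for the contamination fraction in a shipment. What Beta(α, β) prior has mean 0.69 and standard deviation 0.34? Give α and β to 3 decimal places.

α = 0.587, β = 0.264

σ² = 0.34² = 0.1156.
With s = α+β, Var = μ(1−μ)/(s+1), so s+1 = (0.69×0.31)/0.1156 = 1.8503 and s = 0.8503.
α = μs = 0.587, β = (1−μ)s = 0.264.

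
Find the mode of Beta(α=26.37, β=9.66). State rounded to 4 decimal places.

The density x^(α−1)(1−x)^(β−1) is maximised at (α−1)/(α+β−2) = 25.37/34.03 = 0.7455.

0.7455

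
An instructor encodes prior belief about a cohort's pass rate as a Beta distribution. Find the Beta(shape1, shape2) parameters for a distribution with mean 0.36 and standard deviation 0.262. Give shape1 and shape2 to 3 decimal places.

shape1 = 0.848, shape2 = 1.508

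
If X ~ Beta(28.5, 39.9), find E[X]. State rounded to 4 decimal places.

0.4167

E[X] = α/(α+β) = 28.5/68.4 = 0.4167.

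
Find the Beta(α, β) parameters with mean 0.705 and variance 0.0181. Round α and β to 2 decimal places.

Write ν = α+β; then α = μν and Var = μ(1−μ)/(ν+1).
ν = μ(1−μ)/Var − 1 = 0.207975/0.0181 − 1 = 10.4903.
α = 0.705·10.4903 = 7.40, β = 0.295·10.4903 = 3.09.

α = 7.40, β = 3.09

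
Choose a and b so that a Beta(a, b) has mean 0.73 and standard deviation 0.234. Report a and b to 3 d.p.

a = 1.898, b = 0.702

σ² = 0.234² = 0.054756.
With s = a+b, Var = μ(1−μ)/(s+1), so s+1 = (0.73×0.27)/0.054756 = 3.5996 and s = 2.5996.
a = μs = 1.898, b = (1−μ)s = 0.702.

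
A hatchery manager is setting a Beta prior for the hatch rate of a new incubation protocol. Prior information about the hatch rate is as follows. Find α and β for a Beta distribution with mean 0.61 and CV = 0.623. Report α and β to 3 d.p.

σ = CV·μ = 0.623×0.61 = 0.38003, so σ² = 0.144423.
s+1 = μ(1−μ)/σ² = 0.2379/0.144423 = 1.6472, so s = α+β = 0.6472.
α = μs = 0.395, β = (1−μ)s = 0.252.

α = 0.395, β = 0.252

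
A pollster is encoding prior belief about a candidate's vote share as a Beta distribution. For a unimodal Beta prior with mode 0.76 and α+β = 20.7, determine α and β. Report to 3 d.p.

For α,β>1 the mode is (α−1)/(α+β−2), so α = mode·(κ−2)+1 = 0.76×18.7+1 = 15.212.
And β = (1−mode)·(κ−2)+1 = 0.24×18.7+1 = 5.488.

α = 15.212, β = 5.488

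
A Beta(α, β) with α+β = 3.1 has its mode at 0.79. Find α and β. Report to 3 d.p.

Mode = (α−1)/(κ−2) with κ = α+β, so α−1 = 0.79·1.1 = 0.869.
α = 1.869; β = κ − α = 1.231.

α = 1.869, β = 1.231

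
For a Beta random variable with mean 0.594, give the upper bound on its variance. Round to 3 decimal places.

0.241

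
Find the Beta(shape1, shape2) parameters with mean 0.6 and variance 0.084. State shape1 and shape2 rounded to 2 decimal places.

shape1 = 1.11, shape2 = 0.74

By moment matching, shape1+shape2 = μ(1−μ)/σ² − 1 = (0.6·0.4)/0.084 − 1 = 2.8571 − 1 = 1.8571.
Since shape1/(shape1+shape2) = μ, shape1 = 0.6·1.8571 = 1.11 and shape2 = 0.4·1.8571 = 0.74.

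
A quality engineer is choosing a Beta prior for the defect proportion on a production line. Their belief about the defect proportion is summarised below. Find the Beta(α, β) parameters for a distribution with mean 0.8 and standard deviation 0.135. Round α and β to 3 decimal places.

σ² = 0.135² = 0.018225.
With s = α+β, Var = μ(1−μ)/(s+1), so s+1 = (0.8×0.2)/0.018225 = 8.7791 and s = 7.7791.
α = μs = 6.223, β = (1−μ)s = 1.556.

α = 6.223, β = 1.556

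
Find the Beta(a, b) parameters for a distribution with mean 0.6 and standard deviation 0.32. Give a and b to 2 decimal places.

a = 0.81, b = 0.54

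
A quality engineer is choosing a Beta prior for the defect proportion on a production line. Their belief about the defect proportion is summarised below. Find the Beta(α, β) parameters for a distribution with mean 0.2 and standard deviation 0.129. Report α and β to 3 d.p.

σ² = 0.129² = 0.016641.
With s = α+β, Var = μ(1−μ)/(s+1), so s+1 = (0.2×0.8)/0.016641 = 9.6148 and s = 8.6148.
α = μs = 1.723, β = (1−μ)s = 6.892.

α = 1.723, β = 6.892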